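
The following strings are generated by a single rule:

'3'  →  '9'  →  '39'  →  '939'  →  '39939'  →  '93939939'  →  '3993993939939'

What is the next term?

939399393993993939939

This is a Fibonacci-style word recurrence s(k) = s(k−2)·s(k−1): e.g. 3·9 = 39.
So term 8 is 93939939·3993993939939.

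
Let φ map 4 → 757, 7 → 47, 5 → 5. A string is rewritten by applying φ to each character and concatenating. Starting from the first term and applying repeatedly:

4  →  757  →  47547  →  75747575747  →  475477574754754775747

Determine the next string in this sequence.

7574757574747547757475757475757474754775747

φ(475477574754754775747) expands symbol-by-symbol to 757 47 5 757 47 47 5 47 757 47 5 757 47 5 757 47 47 5 47 757 47; joining the 21 pieces gives the next term.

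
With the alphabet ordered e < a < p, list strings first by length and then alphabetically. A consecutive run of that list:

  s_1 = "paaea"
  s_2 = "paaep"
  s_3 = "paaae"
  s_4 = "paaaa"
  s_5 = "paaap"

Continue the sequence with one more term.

Find the rightmost character of paaap below p, bump it to the next letter, and reset everything to its right to e.

paape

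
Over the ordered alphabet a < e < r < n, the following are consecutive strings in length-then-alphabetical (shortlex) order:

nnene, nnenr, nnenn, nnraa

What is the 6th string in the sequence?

nnrar

Advancing 2 positions from nnraa through nnraa → nnrae reaches term 6.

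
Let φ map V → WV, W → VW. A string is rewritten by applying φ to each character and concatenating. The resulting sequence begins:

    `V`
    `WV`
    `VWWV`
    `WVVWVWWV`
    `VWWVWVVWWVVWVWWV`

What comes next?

Rewriting the 16 symbols of VWWVWVVWWVVWVWWV one by one yields WV VW VW WV VW WV WV VW VW WV WV VW WV VW VW WV; concatenated:

WVVWVWWVVWWVWVVWVWWVWVVWWVVWVWWV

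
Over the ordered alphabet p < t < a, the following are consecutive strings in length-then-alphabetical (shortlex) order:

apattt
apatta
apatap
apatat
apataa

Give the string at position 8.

apaapa

Advancing 3 positions from apataa through apataa → apaapp → apaapt reaches term 8.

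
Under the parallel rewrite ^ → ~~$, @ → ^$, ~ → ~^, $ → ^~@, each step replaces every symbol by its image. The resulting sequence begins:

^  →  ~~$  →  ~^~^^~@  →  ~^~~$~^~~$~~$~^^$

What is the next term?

~^~~$~^~^^~@~^~~$~^~^^~@~^~^^~@~^~~$~~$^~@

Applying the rule to each of the 17 symbols of ~^~~$~^~~$~~$~^^$ gives the pieces ~^ ~~$ ~^ ~^ ^~@ ~^ ~~$ ~^ ~^ ^~@ ~^ ~^ ^~@ ~^ ~~$ ~~$ ^~@, which concatenate to the answer.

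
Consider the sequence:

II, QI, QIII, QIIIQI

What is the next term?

From term 3 onward, concatenate the last term with the second-to-last: QI·II = QIII, QIII·QI = QIIIQI, …
So term 5 is QIIIQI·QIII.

QIIIQIQIII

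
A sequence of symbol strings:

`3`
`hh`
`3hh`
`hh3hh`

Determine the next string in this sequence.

3hhhh3hh

From term 3 onward, concatenate the second-to-last term with the last: 3·hh = 3hh, hh·3hh = hh3hh, …
The next term joins 3hh and hh3hh.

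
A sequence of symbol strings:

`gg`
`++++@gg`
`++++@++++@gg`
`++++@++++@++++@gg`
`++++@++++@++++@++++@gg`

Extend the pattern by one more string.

Each term is the previous one with ++++@ prepended.
One more step from ++++@++++@++++@++++@gg gives the answer.

++++@++++@++++@++++@++++@gg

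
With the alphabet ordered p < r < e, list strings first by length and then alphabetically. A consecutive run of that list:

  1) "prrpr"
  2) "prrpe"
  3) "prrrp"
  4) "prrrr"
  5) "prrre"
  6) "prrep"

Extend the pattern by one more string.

The successor of prrep increments the rightmost position that isn't already e and resets every position after it to p.

prrer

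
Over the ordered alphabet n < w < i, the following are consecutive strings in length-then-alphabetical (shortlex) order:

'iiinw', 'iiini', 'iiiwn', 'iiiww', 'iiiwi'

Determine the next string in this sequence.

iiiin

Treat iiiwi as a base-3 numeral over the given alphabet and add one, carrying through any trailing i's.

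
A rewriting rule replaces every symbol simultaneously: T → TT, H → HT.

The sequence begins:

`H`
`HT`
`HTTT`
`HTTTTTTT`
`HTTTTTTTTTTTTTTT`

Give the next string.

HTTTTTTTTTTTTTTTTTTTTTTTTTTTTTTT

φ(HTTTTTTTTTTTTTTT) expands symbol-by-symbol to HT TT TT TT TT TT TT TT TT TT TT TT TT TT TT TT; joining the 16 pieces gives the next term.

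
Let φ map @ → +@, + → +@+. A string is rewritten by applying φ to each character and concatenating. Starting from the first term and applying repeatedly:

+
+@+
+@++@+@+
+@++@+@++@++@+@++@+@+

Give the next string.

Applying the rule to each of the 21 symbols of +@++@+@++@++@+@++@+@+ gives the pieces +@+ +@ +@+ +@+ +@ +@+ +@ +@+ +@+ +@ +@+ +@+ +@ +@+ +@ +@+ +@+ +@ +@+ +@ +@+, which concatenate to the answer.

+@++@+@++@++@+@++@+@++@++@+@++@++@+@++@+@++@++@+@++@+@+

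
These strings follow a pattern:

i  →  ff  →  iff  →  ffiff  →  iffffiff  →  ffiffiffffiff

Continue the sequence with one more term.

Each term (from the third on) is the two preceding terms concatenated in order: term 3 = i·ff = iff.
The next term joins iffffiff and ffiffiffffiff.

iffffiffffiffiffffiff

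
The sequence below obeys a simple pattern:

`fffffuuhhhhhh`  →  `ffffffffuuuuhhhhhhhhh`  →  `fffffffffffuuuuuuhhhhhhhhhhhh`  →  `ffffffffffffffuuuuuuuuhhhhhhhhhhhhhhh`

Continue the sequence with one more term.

fffffffffffffffffuuuuuuuuuuhhhhhhhhhhhhhhhhhh

Each string has the form f^{3n+2} u^{2n} h^{3n+3} (n = 1, 2, …).
For the next term, n = 5, so the run lengths are 17, 10, 18.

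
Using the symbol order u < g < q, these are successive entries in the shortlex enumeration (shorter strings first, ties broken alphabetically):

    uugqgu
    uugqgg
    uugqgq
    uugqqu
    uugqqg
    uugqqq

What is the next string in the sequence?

The successor of uugqqq increments the rightmost position that isn't already q and resets every position after it to u.

uuquuu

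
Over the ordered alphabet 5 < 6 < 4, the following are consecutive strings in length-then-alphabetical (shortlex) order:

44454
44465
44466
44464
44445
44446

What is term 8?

Advancing 2 positions from 44446 through 44446 → 44444 reaches term 8.

555555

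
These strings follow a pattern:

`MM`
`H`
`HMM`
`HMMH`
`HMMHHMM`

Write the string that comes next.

HMMHHMMHMMH

Each term (from the third on) is the previous term followed by the one before it: term 3 = H·MM = HMM.
The next term joins HMMHHMM and HMMH.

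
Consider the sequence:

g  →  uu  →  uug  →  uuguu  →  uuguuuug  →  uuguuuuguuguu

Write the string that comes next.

uuguuuuguuguuuuguuuug

This is a Fibonacci-style word recurrence s(k) = s(k−1)·s(k−2): e.g. uu·g = uug.
The next term joins uuguuuuguuguu and uuguuuug.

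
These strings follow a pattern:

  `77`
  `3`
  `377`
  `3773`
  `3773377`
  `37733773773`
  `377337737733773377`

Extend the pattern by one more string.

37733773773377337737733773773

This is a Fibonacci-style word recurrence s(k) = s(k−1)·s(k−2): e.g. 3·77 = 377.
The next term joins 377337737733773377 and 37733773773.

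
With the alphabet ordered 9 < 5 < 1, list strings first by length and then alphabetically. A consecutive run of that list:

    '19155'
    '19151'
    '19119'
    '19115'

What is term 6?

15999

Continuing the enumeration 2 steps past 19115: 19115 → 19111 → (answer).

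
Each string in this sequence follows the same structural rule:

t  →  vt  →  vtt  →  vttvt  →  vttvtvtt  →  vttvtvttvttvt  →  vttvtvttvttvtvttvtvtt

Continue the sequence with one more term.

Each term (from the third on) is the previous term followed by the one before it: term 3 = vt·t = vtt.
Continuing: vttvtvttvttvtvttvtvtt · vttvtvttvttvt gives term 8.

vttvtvttvttvtvttvtvttvttvtvttvttvt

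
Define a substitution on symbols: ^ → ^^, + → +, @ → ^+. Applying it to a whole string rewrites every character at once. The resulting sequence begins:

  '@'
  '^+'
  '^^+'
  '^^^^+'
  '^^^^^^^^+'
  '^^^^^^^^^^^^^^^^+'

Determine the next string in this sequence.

^^^^^^^^^^^^^^^^^^^^^^^^^^^^^^^^+

φ(^^^^^^^^^^^^^^^^+) expands symbol-by-symbol to ^^ ^^ ^^ ^^ ^^ ^^ ^^ ^^ ^^ ^^ ^^ ^^ ^^ ^^ ^^ ^^ +; joining the 17 pieces gives the next term.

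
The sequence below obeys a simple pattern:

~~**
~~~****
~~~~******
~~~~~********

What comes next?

Each string has the form ~^{n+1} *^{2n} (n = 1, 2, …).
For the next term, n = 5, so the run lengths are 6, 10.

~~~~~~**********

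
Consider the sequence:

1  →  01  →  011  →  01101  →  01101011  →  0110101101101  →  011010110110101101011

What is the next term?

This is a Fibonacci-style word recurrence s(k) = s(k−1)·s(k−2): e.g. 01·1 = 011.
The next term joins 011010110110101101011 and 0110101101101.

0110101101101011010110110101101101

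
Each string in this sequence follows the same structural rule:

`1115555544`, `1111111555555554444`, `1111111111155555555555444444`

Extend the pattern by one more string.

The n-th term is 4n-1 1's then 3n+2 5's then 2n 4's (n = 1, 2, …).
Setting n = 4 gives 15, 14, 8 characters in each block.

1111111111111115555555555555544444444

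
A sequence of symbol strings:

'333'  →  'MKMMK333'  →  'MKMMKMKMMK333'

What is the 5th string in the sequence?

MKMMKMKMMKMKMMKMKMMK333

Each term is the previous one with MKMMK prepended.
From MKMMKMKMMK333, 2 further steps: MKMMKMKMMK333 → MKMMKMKMMKMKMMK333 → (answer).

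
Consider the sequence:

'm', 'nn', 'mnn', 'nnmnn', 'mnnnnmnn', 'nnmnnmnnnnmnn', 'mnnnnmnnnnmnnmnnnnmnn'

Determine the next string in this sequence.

nnmnnmnnnnmnnmnnnnmnnnnmnnmnnnnmnn

This is a Fibonacci-style word recurrence s(k) = s(k−2)·s(k−1): e.g. m·nn = mnn.
The next term joins nnmnnmnnnnmnn and mnnnnmnnnnmnnmnnnnmnn.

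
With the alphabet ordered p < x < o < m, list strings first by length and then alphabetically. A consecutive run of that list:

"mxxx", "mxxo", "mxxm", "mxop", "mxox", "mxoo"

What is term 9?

Advancing 3 positions from mxoo through mxoo → mxom → mxmp reaches term 9.

mxmx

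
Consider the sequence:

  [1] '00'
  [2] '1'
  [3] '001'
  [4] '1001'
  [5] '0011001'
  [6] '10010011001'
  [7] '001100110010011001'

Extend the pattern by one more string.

From term 3 onward, concatenate the second-to-last term with the last: 00·1 = 001, 1·001 = 1001, …
Continuing: 10010011001 · 001100110010011001 gives term 8.

10010011001001100110010011001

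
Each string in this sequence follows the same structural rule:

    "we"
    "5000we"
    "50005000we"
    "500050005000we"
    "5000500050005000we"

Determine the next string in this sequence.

50005000500050005000we

Each term is the previous one with 5000 prepended.
One more step from 5000500050005000we gives the answer.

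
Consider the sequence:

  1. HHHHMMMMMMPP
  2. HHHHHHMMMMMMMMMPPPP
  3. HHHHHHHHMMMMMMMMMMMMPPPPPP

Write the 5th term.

HHHHHHHHHHHHMMMMMMMMMMMMMMMMMMPPPPPPPPPP

The n-th term is 2n H's then 3n M's then 2n-2 P's, where the shown terms are n = 2, 3, 4.
For term 5, n = 6, so the run lengths are 12, 18, 10.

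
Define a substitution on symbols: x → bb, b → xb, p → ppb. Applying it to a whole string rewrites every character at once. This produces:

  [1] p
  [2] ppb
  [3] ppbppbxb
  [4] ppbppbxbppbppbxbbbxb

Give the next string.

Applying the rule to each of the 20 symbols of ppbppbxbppbppbxbbbxb gives the pieces ppb ppb xb ppb ppb xb bb xb ppb ppb xb ppb ppb xb bb xb xb xb bb xb, which concatenate to the answer.

ppbppbxbppbppbxbbbxbppbppbxbppbppbxbbbxbxbxbbbxb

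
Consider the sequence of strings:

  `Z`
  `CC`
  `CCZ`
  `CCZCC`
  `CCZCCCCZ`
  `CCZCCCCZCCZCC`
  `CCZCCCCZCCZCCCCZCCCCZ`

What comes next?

CCZCCCCZCCZCCCCZCCCCZCCZCCCCZCCZCC

This is a Fibonacci-style word recurrence s(k) = s(k−1)·s(k−2): e.g. CC·Z = CCZ.
Continuing: CCZCCCCZCCZCCCCZCCCCZ · CCZCCCCZCCZCC gives term 8.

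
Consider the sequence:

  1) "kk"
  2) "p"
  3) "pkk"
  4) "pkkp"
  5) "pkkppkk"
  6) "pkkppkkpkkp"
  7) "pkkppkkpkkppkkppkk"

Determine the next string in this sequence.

This is a Fibonacci-style word recurrence s(k) = s(k−1)·s(k−2): e.g. p·kk = pkk.
So term 8 is pkkppkkpkkppkkppkk·pkkppkkpkkp.

pkkppkkpkkppkkppkkpkkppkkpkkp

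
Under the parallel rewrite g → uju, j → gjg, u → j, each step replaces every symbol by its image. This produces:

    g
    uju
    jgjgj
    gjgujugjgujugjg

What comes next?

ujugjgujujgjgjujugjgujujgjgjujugjguju

Replace each of the 15 characters of gjgujugjgujugjg in place — uju gjg uju j gjg j uju gjg uju j gjg j uju gjg uju — and concatenate.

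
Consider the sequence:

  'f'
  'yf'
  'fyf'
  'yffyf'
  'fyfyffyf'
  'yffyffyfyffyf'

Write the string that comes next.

fyfyffyfyffyffyfyffyf

Each term (from the third on) is the two preceding terms concatenated in order: term 3 = f·yf = fyf.
The next term joins fyfyffyf and yffyffyfyffyf.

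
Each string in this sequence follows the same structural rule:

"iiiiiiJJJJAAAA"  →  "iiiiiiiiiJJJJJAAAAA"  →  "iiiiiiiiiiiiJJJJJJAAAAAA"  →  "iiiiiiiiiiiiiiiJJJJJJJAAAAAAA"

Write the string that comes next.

Reading off run lengths: i runs 6, 9, 12, 15; J runs 4, 5, 6, 7; A runs 4, 5, 6, 7 — each is linear in n (n = 1, 2, …).
At n = 5 the blocks have lengths 18, 8, 8.

iiiiiiiiiiiiiiiiiiJJJJJJJJAAAAAAAA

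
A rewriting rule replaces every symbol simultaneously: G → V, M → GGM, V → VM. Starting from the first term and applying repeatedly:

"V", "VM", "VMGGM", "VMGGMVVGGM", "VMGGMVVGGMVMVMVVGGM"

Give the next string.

VMGGMVVGGMVMVMVVGGMVMGGMVMGGMVMVMVVGGM

Applying the rule to each of the 19 symbols of VMGGMVVGGMVMVMVVGGM gives the pieces VM GGM V V GGM VM VM V V GGM VM GGM VM GGM VM VM V V GGM, which concatenate to the answer.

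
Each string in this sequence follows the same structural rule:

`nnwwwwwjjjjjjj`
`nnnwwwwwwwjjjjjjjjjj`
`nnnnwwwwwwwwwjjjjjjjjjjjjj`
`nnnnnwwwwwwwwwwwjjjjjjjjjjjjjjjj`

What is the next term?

nnnnnnwwwwwwwwwwwwwjjjjjjjjjjjjjjjjjjj

Reading off run lengths: n runs 2, 3, 4, 5; w runs 5, 7, 9, 11; j runs 7, 10, 13, 16 — each is linear in n, where the shown terms are n = 2, 3, 4, 5.
For the next term, n = 6, so the run lengths are 6, 13, 19.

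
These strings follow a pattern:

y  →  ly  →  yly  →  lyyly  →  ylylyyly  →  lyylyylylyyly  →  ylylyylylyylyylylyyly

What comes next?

lyylyylylyylyylylyylylyylyylylyyly

Each term (from the third on) is the two preceding terms concatenated in order: term 3 = y·ly = yly.
So term 8 is lyylyylylyyly·ylylyylylyylyylylyyly.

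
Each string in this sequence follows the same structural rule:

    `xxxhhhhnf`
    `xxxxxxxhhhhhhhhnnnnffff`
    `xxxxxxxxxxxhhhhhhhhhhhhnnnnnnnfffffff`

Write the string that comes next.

xxxxxxxxxxxxxxxhhhhhhhhhhhhhhhhnnnnnnnnnnffffffffff

Each string has the form x^{4n-1} h^{4n} n^{3n-2} f^{3n-2} (n = 1, 2, …).
For the next term, n = 4, so the run lengths are 15, 16, 10, 10.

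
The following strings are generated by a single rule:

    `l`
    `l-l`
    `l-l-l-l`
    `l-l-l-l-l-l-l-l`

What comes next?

Each string is two copies of the previous one joined by '-'.
Doubling l-l-l-l-l-l-l-l with '-' between the halves:

l-l-l-l-l-l-l-l-l-l-l-l-l-l-l-l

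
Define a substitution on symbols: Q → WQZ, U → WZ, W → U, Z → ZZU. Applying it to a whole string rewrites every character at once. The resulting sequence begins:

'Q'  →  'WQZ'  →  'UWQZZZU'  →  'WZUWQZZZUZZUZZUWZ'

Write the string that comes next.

UZZUWZUWQZZZUZZUZZUWZZZUZZUWZZZUZZUWZUZZU

Replace each of the 17 characters of WZUWQZZZUZZUZZUWZ in place — U ZZU WZ U WQZ ZZU ZZU ZZU WZ ZZU ZZU WZ ZZU ZZU WZ U ZZU — and concatenate.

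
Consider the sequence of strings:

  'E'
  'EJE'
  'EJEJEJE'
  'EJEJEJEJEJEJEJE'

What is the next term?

Every step duplicates the string with 'J' between the halves.
Doubling EJEJEJEJEJEJEJE with 'J' between the halves:

EJEJEJEJEJEJEJEJEJEJEJEJEJEJEJE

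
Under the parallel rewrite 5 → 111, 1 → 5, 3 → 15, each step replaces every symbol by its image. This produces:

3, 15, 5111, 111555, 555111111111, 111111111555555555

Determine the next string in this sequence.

Applying the rule to each of the 18 symbols of 111111111555555555 gives the pieces 5 5 5 5 5 5 5 5 5 111 111 111 111 111 111 111 111 111, which concatenate to the answer.

555555555111111111111111111111111111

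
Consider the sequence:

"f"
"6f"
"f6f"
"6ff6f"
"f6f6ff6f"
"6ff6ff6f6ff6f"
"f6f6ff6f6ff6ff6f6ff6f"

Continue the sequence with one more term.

From term 3 onward, concatenate the second-to-last term with the last: f·6f = f6f, 6f·f6f = 6ff6f, …
Continuing: 6ff6ff6f6ff6f · f6f6ff6f6ff6ff6f6ff6f gives term 8.

6ff6ff6f6ff6ff6f6ff6f6ff6ff6f6ff6f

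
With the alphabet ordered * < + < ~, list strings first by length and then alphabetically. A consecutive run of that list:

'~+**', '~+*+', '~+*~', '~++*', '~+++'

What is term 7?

~+~*

Advancing 2 positions from ~+++ through ~+++ → ~++~ reaches term 7.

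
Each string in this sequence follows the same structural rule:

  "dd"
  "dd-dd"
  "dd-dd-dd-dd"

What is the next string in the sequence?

Every step duplicates the string with '-' between the halves.
Doubling dd-dd-dd-dd with '-' between the halves:

dd-dd-dd-dd-dd-dd-dd-dd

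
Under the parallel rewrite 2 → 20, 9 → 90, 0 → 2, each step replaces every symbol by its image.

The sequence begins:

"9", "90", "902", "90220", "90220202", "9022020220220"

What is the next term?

φ(9022020220220) expands symbol-by-symbol to 90 2 20 20 2 20 2 20 20 2 20 20 2; joining the 13 pieces gives the next term.

902202022022020220202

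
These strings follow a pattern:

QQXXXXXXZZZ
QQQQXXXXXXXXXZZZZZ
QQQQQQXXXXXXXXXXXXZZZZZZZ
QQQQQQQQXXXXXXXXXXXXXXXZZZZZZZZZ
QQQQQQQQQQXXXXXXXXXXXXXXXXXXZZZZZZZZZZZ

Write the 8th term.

QQQQQQQQQQQQQQQQXXXXXXXXXXXXXXXXXXXXXXXXXXXZZZZZZZZZZZZZZZZZ

Each string has the form Q^{2n-2} X^{3n} Z^{2n-1}, where the shown terms are n = 2, 3, 4, 5, 6.
For term 8, n = 9, so the run lengths are 16, 27, 17.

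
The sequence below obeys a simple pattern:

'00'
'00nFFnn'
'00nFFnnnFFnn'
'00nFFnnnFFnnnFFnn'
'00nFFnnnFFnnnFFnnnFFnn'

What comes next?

The strings grow by a fixed suffix nFFnn each time.
One more step from 00nFFnnnFFnnnFFnnnFFnn gives the answer.

00nFFnnnFFnnnFFnnnFFnnnFFnn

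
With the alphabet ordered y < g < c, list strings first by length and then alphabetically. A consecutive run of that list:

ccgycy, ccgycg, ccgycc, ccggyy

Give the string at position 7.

Stepping forward 3 times from ccggyy: ccggyy → ccggyg → ccggyc, then the target.

ccgggy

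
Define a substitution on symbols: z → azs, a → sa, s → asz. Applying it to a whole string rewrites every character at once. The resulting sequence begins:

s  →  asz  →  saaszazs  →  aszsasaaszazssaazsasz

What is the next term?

saaszazsaszsaaszsasaaszazssaazsaszaszsasaazsaszsaaszazs

Replace each of the 21 characters of aszsasaaszazssaazsasz in place — sa asz azs asz sa asz sa sa asz azs sa azs asz asz sa sa azs asz sa asz azs — and concatenate.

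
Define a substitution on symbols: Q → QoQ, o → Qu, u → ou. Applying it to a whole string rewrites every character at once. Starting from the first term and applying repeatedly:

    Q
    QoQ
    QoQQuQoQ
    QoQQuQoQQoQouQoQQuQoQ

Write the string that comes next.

Rewriting the 21 symbols of QoQQuQoQQoQouQoQQuQoQ one by one yields QoQ Qu QoQ QoQ ou QoQ Qu QoQ QoQ Qu QoQ Qu ou QoQ Qu QoQ QoQ ou QoQ Qu QoQ; concatenated:

QoQQuQoQQoQouQoQQuQoQQoQQuQoQQuouQoQQuQoQQoQouQoQQuQoQ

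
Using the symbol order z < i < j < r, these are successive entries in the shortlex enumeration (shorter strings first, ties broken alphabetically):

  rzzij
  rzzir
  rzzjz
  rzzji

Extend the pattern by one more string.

Treat rzzji as a base-4 numeral over the given alphabet and add one, carrying through any trailing r's.

rzzjj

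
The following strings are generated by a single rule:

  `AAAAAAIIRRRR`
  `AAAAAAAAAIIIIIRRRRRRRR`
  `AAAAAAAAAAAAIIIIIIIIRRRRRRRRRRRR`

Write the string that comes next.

AAAAAAAAAAAAAAAIIIIIIIIIIIRRRRRRRRRRRRRRRR

Term n consists of 3n+3 A's, followed by 3n-1 I's, followed by 4n R's (n = 1, 2, …).
Setting n = 4 gives 15, 11, 16 characters in each block.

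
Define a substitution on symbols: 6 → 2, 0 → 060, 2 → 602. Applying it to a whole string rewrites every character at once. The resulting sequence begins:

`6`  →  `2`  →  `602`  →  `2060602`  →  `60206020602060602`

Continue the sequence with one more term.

Applying the rule to each of the 17 symbols of 60206020602060602 gives the pieces 2 060 602 060 2 060 602 060 2 060 602 060 2 060 2 060 602, which concatenate to the answer.

20606020602060602060206060206020602060602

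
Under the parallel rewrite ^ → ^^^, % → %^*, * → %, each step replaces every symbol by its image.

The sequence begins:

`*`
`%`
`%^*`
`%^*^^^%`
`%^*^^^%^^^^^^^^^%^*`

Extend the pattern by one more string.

%^*^^^%^^^^^^^^^%^*^^^^^^^^^^^^^^^^^^^^^^^^^^^%^*^^^%

Replace each of the 19 characters of %^*^^^%^^^^^^^^^%^* in place — %^* ^^^ % ^^^ ^^^ ^^^ %^* ^^^ ^^^ ^^^ ^^^ ^^^ ^^^ ^^^ ^^^ ^^^ %^* ^^^ % — and concatenate.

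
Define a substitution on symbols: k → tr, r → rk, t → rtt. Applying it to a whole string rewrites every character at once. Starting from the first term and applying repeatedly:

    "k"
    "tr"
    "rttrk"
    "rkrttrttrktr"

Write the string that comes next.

rktrrkrttrttrkrttrttrktrrttrk

Rewriting each symbol of rkrttrttrktr: r→rk, k→tr, r→rk, t→rtt, t→rtt, r→rk, t→rtt, t→rtt, r→rk, k→tr, t→rtt, r→rk, which concatenates to rk tr rk rtt rtt rk rtt rtt rk tr rtt rk.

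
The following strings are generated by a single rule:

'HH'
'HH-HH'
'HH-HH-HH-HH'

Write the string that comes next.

Each string is two copies of the previous one joined by '-'.
Doubling HH-HH-HH-HH with '-' between the halves:

HH-HH-HH-HH-HH-HH-HH-HH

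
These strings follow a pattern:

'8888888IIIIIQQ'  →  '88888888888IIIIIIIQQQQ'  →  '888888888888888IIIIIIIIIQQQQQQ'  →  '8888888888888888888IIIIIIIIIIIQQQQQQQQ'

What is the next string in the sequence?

88888888888888888888888IIIIIIIIIIIIIQQQQQQQQQQ

Each string has the form 8^{4n+3} I^{2n+3} Q^{2n} (n = 1, 2, …).
For the next term, n = 5, so the run lengths are 23, 13, 10.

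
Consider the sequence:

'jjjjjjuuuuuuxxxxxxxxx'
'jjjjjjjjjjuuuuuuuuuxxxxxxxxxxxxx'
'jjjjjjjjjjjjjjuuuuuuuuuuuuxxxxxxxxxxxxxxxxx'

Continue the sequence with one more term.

Reading off run lengths: j runs 6, 10, 14; u runs 6, 9, 12; x runs 9, 13, 17 — each is linear in n, where the shown terms are n = 2, 3, 4.
At n = 5 the blocks have lengths 18, 15, 21.

jjjjjjjjjjjjjjjjjjuuuuuuuuuuuuuuuxxxxxxxxxxxxxxxxxxxxx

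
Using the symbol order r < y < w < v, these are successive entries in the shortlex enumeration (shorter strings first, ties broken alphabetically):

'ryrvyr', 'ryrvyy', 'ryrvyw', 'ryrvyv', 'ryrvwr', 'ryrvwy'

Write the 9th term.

Continuing the enumeration 3 steps past ryrvwy: ryrvwy → ryrvww → ryrvwv → (answer).

ryrvvr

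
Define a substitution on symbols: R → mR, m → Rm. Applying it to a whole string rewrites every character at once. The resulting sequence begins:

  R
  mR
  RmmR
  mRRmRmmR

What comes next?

Rewriting each symbol of mRRmRmmR: m→Rm, R→mR, R→mR, m→Rm, R→mR, m→Rm, m→Rm, R→mR, which concatenates to Rm mR mR Rm mR Rm Rm mR.

RmmRmRRmmRRmRmmR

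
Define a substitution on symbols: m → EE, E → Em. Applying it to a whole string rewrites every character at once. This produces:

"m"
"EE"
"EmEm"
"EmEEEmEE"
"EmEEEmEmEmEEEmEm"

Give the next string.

Applying the rule to each of the 16 symbols of EmEEEmEmEmEEEmEm gives the pieces Em EE Em Em Em EE Em EE Em EE Em Em Em EE Em EE, which concatenate to the answer.

EmEEEmEmEmEEEmEEEmEEEmEmEmEEEmEE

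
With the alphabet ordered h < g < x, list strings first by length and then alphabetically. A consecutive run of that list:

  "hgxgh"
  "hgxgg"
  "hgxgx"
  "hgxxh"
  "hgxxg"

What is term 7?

hxhhh

Continuing the enumeration 2 steps past hgxxg: hgxxg → hgxxx → (answer).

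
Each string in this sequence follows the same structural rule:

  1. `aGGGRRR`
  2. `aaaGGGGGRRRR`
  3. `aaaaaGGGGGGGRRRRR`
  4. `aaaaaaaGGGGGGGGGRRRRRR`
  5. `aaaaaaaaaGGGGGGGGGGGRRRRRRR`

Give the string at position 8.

The n-th term is 2n-1 a's then 2n+1 G's then n+2 R's (n = 1, 2, …).
Setting n = 8 gives 15, 17, 10 characters in each block.

aaaaaaaaaaaaaaaGGGGGGGGGGGGGGGGGRRRRRRRRRR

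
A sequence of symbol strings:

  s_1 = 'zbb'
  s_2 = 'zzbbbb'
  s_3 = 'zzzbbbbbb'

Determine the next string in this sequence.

The n-th term is n z's then 2n b's (n = 1, 2, …).
Setting n = 4 gives 4, 8 characters in each block.

zzzzbbbbbbbb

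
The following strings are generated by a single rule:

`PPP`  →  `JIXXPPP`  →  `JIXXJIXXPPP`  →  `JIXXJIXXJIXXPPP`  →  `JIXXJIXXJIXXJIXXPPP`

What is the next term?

JIXXJIXXJIXXJIXXJIXXPPP

Each term is the previous one with JIXX prepended.
So the next term is JIXX·JIXXJIXXJIXXJIXXPPP.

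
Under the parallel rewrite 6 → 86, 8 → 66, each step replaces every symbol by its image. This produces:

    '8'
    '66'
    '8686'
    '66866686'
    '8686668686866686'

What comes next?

Replace each of the 16 characters of 8686668686866686 in place — 66 86 66 86 86 86 66 86 66 86 66 86 86 86 66 86 — and concatenate.

66866686868666866686668686866686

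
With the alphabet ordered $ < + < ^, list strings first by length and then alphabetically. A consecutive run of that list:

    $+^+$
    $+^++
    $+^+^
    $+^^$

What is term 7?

Continuing the enumeration 3 steps past $+^^$: $+^^$ → $+^^+ → $+^^^ → (answer).

$^$$$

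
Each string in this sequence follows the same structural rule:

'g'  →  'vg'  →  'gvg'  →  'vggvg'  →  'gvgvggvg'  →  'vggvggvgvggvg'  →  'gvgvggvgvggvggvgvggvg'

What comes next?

This is a Fibonacci-style word recurrence s(k) = s(k−2)·s(k−1): e.g. g·vg = gvg.
Continuing: vggvggvgvggvg · gvgvggvgvggvggvgvggvg gives term 8.

vggvggvgvggvggvgvggvgvggvggvgvggvg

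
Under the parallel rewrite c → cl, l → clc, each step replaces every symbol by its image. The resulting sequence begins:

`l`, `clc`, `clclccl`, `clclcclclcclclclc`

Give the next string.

φ(clclcclclcclclclc) expands symbol-by-symbol to cl clc cl clc cl cl clc cl clc cl cl clc cl clc cl clc cl; joining the 17 pieces gives the next term.

clclcclclcclclclcclclcclclclcclclcclclccl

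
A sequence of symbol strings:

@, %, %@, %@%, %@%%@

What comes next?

%@%%@%@%

Each term (from the third on) is the previous term followed by the one before it: term 3 = %·@ = %@.
Continuing: %@%%@ · %@% gives term 6.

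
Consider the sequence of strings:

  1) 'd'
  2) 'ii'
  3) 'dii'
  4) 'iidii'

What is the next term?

Each term (from the third on) is the two preceding terms concatenated in order: term 3 = d·ii = dii.
Continuing: dii · iidii gives term 5.

diiiidii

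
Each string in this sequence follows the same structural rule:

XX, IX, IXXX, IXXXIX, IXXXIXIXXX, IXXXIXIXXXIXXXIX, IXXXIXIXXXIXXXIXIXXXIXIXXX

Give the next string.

Each term (from the third on) is the previous term followed by the one before it: term 3 = IX·XX = IXXX.
Continuing: IXXXIXIXXXIXXXIXIXXXIXIXXX · IXXXIXIXXXIXXXIX gives term 8.

IXXXIXIXXXIXXXIXIXXXIXIXXXIXXXIXIXXXIXXXIX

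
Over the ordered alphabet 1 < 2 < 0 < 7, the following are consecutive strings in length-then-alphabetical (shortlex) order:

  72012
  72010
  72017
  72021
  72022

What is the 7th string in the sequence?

72027

Stepping forward 2 times from 72022: 72022 → 72020, then the target.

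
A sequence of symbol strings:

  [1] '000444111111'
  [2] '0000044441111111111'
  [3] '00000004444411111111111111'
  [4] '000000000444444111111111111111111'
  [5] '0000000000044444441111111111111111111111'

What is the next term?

The n-th term is 2n-1 0's then n+1 4's then 4n-2 1's, where the shown terms are n = 2, 3, 4, 5, 6.
At n = 7 the blocks have lengths 13, 8, 26.

00000000000004444444411111111111111111111111111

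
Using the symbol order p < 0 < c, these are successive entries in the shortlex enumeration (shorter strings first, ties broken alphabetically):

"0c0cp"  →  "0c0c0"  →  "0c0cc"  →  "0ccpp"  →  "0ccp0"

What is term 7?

Continuing the enumeration 2 steps past 0ccp0: 0ccp0 → 0ccpc → (answer).

0cc0p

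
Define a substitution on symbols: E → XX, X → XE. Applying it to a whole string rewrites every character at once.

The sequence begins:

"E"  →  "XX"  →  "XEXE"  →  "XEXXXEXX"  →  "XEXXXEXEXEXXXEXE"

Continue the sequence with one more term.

XEXXXEXEXEXXXEXXXEXXXEXEXEXXXEXX

Applying the rule to each of the 16 symbols of XEXXXEXEXEXXXEXE gives the pieces XE XX XE XE XE XX XE XX XE XX XE XE XE XX XE XX, which concatenate to the answer.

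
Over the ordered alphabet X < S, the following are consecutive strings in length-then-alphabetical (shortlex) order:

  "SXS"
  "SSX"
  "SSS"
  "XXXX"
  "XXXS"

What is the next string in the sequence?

The successor of XXXS increments the rightmost position that isn't already S and resets every position after it to X.

XXSX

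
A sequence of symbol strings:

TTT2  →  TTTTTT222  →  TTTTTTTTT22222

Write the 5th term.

The n-th term is 3n T's then 2n-1 2's (n = 1, 2, …).
Setting n = 5 gives 15, 9 characters in each block.

TTTTTTTTTTTTTTT222222222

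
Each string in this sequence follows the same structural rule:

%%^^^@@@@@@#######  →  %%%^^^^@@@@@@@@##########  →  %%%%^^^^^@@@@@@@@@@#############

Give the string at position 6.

%%%%%%%^^^^^^^^@@@@@@@@@@@@@@@@######################

Reading off run lengths: % runs 2, 3, 4; ^ runs 3, 4, 5; @ runs 6, 8, 10; # runs 7, 10, 13 — each is linear in n, where the shown terms are n = 2, 3, 4.
Setting n = 7 gives 7, 8, 16, 22 characters in each block.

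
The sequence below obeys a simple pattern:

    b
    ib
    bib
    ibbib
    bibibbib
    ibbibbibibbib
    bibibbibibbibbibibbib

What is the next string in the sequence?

Each term (from the third on) is the two preceding terms concatenated in order: term 3 = b·ib = bib.
Continuing: ibbibbibibbib · bibibbibibbibbibibbib gives term 8.

ibbibbibibbibbibibbibibbibbibibbib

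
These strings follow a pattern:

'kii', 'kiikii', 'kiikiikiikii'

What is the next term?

kiikiikiikiikiikiikiikii

Every step duplicates the string.
One more doubling of kiikiikiikii gives the answer.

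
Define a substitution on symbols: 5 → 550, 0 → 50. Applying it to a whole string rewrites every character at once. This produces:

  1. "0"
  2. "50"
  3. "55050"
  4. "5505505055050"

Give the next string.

Applying the rule to each of the 13 symbols of 5505505055050 gives the pieces 550 550 50 550 550 50 550 50 550 550 50 550 50, which concatenate to the answer.

5505505055055050550505505505055050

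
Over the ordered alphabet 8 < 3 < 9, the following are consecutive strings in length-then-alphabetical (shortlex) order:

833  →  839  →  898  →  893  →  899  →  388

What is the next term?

383

Find the rightmost character of 388 below 9, bump it to the next letter, and reset everything to its right to 8.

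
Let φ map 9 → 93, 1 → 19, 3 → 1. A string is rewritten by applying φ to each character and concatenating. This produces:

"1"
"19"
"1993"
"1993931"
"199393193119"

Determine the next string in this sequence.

Rewriting each symbol of 199393193119: 1→19, 9→93, 9→93, 3→1, 9→93, 3→1, 1→19, 9→93, 3→1, 1→19, 1→19, 9→93, which concatenates to 19 93 93 1 93 1 19 93 1 19 19 93.

199393193119931191993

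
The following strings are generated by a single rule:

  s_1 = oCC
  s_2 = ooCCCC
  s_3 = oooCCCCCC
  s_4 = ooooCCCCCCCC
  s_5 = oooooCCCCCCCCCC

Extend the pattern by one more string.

Each string has the form o^{n} C^{2n} (n = 1, 2, …).
At n = 6 the blocks have lengths 6, 12.

ooooooCCCCCCCCCCCC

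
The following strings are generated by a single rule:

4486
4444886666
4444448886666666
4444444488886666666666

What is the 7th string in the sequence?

4444444444444488888886666666666666666666

Each string has the form 4^{2n} 8^{n} 6^{3n-2} (n = 1, 2, …).
At n = 7 the blocks have lengths 14, 7, 19.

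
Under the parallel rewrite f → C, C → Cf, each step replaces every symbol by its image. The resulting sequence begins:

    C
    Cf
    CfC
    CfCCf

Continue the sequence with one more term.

CfCCfCfC

Apply φ to CfCCf symbol by symbol: C→Cf, f→C, C→Cf, C→Cf, f→C; joined: Cf C Cf Cf C.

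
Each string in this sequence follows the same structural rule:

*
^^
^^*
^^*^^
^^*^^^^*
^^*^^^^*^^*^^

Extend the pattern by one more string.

This is a Fibonacci-style word recurrence s(k) = s(k−1)·s(k−2): e.g. ^^·* = ^^*.
So term 7 is ^^*^^^^*^^*^^·^^*^^^^*.

^^*^^^^*^^*^^^^*^^^^*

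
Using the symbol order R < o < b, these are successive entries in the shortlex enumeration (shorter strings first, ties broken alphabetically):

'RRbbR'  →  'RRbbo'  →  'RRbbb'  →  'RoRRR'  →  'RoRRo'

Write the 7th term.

RoRoR

Stepping forward 2 times from RoRRo: RoRRo → RoRRb, then the target.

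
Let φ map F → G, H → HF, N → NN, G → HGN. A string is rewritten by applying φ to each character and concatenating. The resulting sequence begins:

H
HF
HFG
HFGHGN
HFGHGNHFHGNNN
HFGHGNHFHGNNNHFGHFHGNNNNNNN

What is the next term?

Replace each of the 27 characters of HFGHGNHFHGNNNHFGHFHGNNNNNNN in place — HF G HGN HF HGN NN HF G HF HGN NN NN NN HF G HGN HF G HF HGN NN NN NN NN NN NN NN — and concatenate.

HFGHGNHFHGNNNHFGHFHGNNNNNNNHFGHGNHFGHFHGNNNNNNNNNNNNNNN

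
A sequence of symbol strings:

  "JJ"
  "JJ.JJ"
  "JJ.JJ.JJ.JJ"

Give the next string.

JJ.JJ.JJ.JJ.JJ.JJ.JJ.JJ

s(k+1) = s(k)·.·s(k) — each term doubles the last with '.' between the halves.
So the next term is two copies of JJ.JJ.JJ.JJ with '.' between the halves.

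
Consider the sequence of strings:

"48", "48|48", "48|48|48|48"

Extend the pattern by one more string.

Each string is two copies of the previous one joined by '|'.
Doubling 48|48|48|48 with '|' between the halves:

48|48|48|48|48|48|48|48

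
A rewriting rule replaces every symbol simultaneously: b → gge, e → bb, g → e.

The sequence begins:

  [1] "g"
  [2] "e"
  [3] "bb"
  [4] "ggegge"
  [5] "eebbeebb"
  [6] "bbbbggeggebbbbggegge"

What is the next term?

Replace each of the 20 characters of bbbbggeggebbbbggegge in place — gge gge gge gge e e bb e e bb gge gge gge gge e e bb e e bb — and concatenate.

ggeggeggeggeeebbeebbggeggeggeggeeebbeebb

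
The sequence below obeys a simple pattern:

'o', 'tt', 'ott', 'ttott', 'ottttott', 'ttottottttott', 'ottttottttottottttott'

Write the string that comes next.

ttottottttottottttottttottottttott

This is a Fibonacci-style word recurrence s(k) = s(k−2)·s(k−1): e.g. o·tt = ott.
So term 8 is ttottottttott·ottttottttottottttott.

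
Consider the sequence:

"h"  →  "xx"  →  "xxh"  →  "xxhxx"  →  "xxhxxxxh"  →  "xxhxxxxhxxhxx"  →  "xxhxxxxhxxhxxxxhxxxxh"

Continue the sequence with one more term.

From term 3 onward, concatenate the last term with the second-to-last: xx·h = xxh, xxh·xx = xxhxx, …
Continuing: xxhxxxxhxxhxxxxhxxxxh · xxhxxxxhxxhxx gives term 8.

xxhxxxxhxxhxxxxhxxxxhxxhxxxxhxxhxx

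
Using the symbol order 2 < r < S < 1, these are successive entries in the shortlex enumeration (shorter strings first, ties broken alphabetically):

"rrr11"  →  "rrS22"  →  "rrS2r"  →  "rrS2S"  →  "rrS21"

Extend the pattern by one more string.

rrSr2

Treat rrS21 as a base-4 numeral over the given alphabet and add one, carrying through any trailing 1's.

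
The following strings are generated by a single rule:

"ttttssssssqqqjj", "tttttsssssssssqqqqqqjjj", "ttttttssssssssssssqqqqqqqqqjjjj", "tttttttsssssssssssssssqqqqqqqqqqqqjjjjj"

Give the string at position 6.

Reading off run lengths: t runs 4, 5, 6, 7; s runs 6, 9, 12, 15; q runs 3, 6, 9, 12; j runs 2, 3, 4, 5 — each is linear in n (n = 1, 2, …).
At n = 6 the blocks have lengths 9, 21, 18, 7.

tttttttttsssssssssssssssssssssqqqqqqqqqqqqqqqqqqjjjjjjj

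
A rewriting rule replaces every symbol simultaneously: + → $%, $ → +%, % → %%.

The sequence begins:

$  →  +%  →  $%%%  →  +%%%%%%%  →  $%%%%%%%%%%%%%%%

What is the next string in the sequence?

Applying the rule to each of the 16 symbols of $%%%%%%%%%%%%%%% gives the pieces +% %% %% %% %% %% %% %% %% %% %% %% %% %% %% %%, which concatenate to the answer.

+%%%%%%%%%%%%%%%%%%%%%%%%%%%%%%%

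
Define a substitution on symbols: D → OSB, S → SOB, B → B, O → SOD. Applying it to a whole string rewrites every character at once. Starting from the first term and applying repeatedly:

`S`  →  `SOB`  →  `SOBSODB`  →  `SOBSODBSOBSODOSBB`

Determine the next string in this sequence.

Applying the rule to each of the 17 symbols of SOBSODBSOBSODOSBB gives the pieces SOB SOD B SOB SOD OSB B SOB SOD B SOB SOD OSB SOD SOB B B, which concatenate to the answer.

SOBSODBSOBSODOSBBSOBSODBSOBSODOSBSODSOBBB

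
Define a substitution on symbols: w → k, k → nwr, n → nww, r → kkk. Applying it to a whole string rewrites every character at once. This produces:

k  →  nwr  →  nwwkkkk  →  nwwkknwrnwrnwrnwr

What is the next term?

Replace each of the 17 characters of nwwkknwrnwrnwrnwr in place — nww k k nwr nwr nww k kkk nww k kkk nww k kkk nww k kkk — and concatenate.

nwwkknwrnwrnwwkkkknwwkkkknwwkkkknwwkkkk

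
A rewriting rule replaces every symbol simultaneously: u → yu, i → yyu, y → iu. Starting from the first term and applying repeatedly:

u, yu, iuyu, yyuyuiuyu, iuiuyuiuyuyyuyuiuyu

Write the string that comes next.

yyuyuyyuyuiuyuyyuyuiuyuiuiuyuiuyuyyuyuiuyu

Replace each of the 19 characters of iuiuyuiuyuyyuyuiuyu in place — yyu yu yyu yu iu yu yyu yu iu yu iu iu yu iu yu yyu yu iu yu — and concatenate.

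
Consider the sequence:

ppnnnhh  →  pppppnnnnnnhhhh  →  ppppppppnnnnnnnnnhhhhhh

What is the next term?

Term n consists of 3n-1 p's, followed by 3n n's, followed by 2n h's (n = 1, 2, …).
Setting n = 4 gives 11, 12, 8 characters in each block.

pppppppppppnnnnnnnnnnnnhhhhhhhh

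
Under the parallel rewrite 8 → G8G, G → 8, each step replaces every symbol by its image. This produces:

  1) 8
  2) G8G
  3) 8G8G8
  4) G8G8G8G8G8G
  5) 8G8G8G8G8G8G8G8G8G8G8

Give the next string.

φ(8G8G8G8G8G8G8G8G8G8G8) expands symbol-by-symbol to G8G 8 G8G 8 G8G 8 G8G 8 G8G 8 G8G 8 G8G 8 G8G 8 G8G 8 G8G 8 G8G; joining the 21 pieces gives the next term.

G8G8G8G8G8G8G8G8G8G8G8G8G8G8G8G8G8G8G8G8G8G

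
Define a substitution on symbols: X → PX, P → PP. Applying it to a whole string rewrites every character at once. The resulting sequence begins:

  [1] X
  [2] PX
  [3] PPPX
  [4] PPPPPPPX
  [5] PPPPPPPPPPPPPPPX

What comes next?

PPPPPPPPPPPPPPPPPPPPPPPPPPPPPPPX

Applying the rule to each of the 16 symbols of PPPPPPPPPPPPPPPX gives the pieces PP PP PP PP PP PP PP PP PP PP PP PP PP PP PP PX, which concatenate to the answer.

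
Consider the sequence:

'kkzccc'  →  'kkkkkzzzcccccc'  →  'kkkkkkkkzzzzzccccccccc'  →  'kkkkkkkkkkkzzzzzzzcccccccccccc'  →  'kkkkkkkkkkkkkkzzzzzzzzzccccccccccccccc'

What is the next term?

The n-th term is 3n-1 k's then 2n-1 z's then 3n c's (n = 1, 2, …).
Setting n = 6 gives 17, 11, 18 characters in each block.

kkkkkkkkkkkkkkkkkzzzzzzzzzzzcccccccccccccccccc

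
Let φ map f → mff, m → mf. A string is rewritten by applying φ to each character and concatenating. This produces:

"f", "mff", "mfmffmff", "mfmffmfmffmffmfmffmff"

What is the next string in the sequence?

mfmffmfmffmffmfmffmfmffmffmfmffmffmfmffmfmffmffmfmffmff

Replace each of the 21 characters of mfmffmfmffmffmfmffmff in place — mf mff mf mff mff mf mff mf mff mff mf mff mff mf mff mf mff mff mf mff mff — and concatenate.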